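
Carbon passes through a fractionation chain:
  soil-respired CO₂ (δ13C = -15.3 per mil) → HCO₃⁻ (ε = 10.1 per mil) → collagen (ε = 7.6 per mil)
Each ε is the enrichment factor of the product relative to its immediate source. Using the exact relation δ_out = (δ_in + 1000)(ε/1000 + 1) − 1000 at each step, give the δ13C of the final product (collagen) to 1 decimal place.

step 1: δ = (-15.30 + 1000)·(10.1/1000 + 1) − 1000 = -5.35 per mil
step 2: δ = (-5.35 + 1000)·(7.6/1000 + 1) − 1000 = 2.20 per mil

2.2 per mil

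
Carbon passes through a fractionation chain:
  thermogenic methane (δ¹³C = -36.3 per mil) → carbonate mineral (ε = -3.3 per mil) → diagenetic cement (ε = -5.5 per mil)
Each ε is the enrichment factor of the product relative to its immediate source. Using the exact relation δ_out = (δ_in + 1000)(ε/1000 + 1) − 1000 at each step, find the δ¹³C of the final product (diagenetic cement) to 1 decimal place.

-44.8 per mil

step 1: δ = (-36.30 + 1000)·(-3.3/1000 + 1) − 1000 = -39.48 per mil
step 2: δ = (-39.48 + 1000)·(-5.5/1000 + 1) − 1000 = -44.76 per mil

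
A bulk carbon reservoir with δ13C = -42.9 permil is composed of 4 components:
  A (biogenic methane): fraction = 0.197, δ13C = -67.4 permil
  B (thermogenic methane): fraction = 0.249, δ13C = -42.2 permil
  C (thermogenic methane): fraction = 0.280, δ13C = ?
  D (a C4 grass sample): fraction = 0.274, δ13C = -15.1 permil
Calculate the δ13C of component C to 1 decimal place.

Isotope mass balance: δ_bulk = Σ fᵢ·δᵢ.
-42.9 = 0.197×(-67.4) + 0.249×(-42.2) + 0.280×δ_C + 0.274×(-15.1)
0.280·δ_C = -42.9 − (-27.923) = -14.977
δ_C = -14.977 / 0.280 = -53.49 permil

-53.5 permil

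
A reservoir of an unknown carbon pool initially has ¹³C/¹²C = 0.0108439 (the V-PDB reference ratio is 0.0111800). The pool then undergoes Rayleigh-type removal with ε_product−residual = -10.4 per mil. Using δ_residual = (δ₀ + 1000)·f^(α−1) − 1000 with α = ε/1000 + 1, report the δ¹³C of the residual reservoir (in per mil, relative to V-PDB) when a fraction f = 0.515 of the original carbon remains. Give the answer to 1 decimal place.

δ₀ = (0.0108439/0.0111800 − 1)×1000 = (0.969937 − 1)×1000 = -30.063 per mil
α − 1 = ε/1000 = -0.0104
f^(α−1) = 0.515^(-0.0104) = 1.006925
δ_res = (-30.063 + 1000) × 1.006925 − 1000 = 976.654 − 1000 = -23.35 per mil

-23.3 per mil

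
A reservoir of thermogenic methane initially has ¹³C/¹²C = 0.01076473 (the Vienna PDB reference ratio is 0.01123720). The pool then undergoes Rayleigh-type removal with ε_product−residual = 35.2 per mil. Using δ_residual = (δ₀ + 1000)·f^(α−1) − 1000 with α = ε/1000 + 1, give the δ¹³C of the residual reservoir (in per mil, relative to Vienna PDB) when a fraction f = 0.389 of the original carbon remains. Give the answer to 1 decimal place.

δ₀ = (0.01076473/0.01123720 − 1)×1000 = (0.957955 − 1)×1000 = -42.045 per mil
α − 1 = ε/1000 = 0.0352
f^(α−1) = 0.389^(0.0352) = 0.967311
δ_res = (-42.045 + 1000) × 0.967311 − 1000 = 926.640 − 1000 = -73.36 per mil

-73.4 per mil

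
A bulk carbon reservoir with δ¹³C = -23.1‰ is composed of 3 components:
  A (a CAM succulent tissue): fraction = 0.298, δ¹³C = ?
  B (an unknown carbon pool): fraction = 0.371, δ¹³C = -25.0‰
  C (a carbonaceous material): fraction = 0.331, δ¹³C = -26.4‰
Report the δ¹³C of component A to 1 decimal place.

Isotope mass balance: δ_bulk = Σ fᵢ·δᵢ.
-23.1 = 0.298×δ_A + 0.371×(-25.0) + 0.331×(-26.4)
0.298·δ_A = -23.1 − (-18.013) = -5.087
δ_A = -5.087 / 0.298 = -17.07‰

-17.1‰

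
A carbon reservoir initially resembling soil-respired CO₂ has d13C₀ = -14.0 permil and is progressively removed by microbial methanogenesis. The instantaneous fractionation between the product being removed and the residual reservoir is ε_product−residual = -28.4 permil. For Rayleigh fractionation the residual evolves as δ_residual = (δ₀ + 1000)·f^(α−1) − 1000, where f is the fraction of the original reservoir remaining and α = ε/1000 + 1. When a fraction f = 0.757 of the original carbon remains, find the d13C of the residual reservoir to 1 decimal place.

Rayleigh residual: δ_res = (δ₀ + 1000)·f^(α−1) − 1000
α = ε/1000 + 1 = 0.97160, so α − 1 = -0.02840
f^(α−1) = 0.757^(-0.02840) = 1.007938
δ_res = (-14.0 + 1000) × 1.007938 − 1000 = 993.827 − 1000 = -6.17 permil

-6.2 permil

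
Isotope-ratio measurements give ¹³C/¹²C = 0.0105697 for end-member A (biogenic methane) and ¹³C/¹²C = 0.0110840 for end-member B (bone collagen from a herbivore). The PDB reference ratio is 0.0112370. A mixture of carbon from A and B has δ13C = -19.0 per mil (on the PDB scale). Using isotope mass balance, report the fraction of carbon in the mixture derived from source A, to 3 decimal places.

0.118

δ_A = (0.0105697/0.0112370 − 1)×1000 = (0.940616 − 1)×1000 = -59.384 per mil
δ_B = (0.0110840/0.0112370 − 1)×1000 = (0.986384 − 1)×1000 = -13.616 per mil
f_A = (δ_mix − δ_B)/(δ_A − δ_B) = (-19.0 − (-13.616))/(-59.384 − (-13.616))
f_A = -5.384 / -45.768 = 0.1176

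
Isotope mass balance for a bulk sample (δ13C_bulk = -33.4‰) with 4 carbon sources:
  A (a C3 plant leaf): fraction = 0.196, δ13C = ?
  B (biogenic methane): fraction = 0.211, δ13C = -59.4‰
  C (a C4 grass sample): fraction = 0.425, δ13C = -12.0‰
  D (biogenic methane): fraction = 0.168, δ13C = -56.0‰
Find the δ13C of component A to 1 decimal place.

-32.4‰

Isotope mass balance: δ_bulk = Σ fᵢ·δᵢ.
-33.4 = 0.196×δ_A + 0.211×(-59.4) + 0.425×(-12.0) + 0.168×(-56.0)
0.196·δ_A = -33.4 − (-27.041) = -6.359
δ_A = -6.359 / 0.196 = -32.44‰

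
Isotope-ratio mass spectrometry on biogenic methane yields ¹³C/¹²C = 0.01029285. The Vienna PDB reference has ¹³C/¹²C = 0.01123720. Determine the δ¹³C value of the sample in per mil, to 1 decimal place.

δ¹³C = (R_sample / R_standard − 1) × 1000
R_sample / R_standard = 0.01029285 / 0.01123720 = 0.915962
δ¹³C = (0.915962 − 1) × 1000 = -84.04 per mil

-84.0 per mil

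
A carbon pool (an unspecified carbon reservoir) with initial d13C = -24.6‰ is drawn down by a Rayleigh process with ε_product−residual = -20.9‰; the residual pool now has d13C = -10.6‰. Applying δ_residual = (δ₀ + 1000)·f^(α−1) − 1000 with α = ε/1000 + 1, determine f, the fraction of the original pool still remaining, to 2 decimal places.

α − 1 = ε/1000 = -0.0209
(δ_res + 1000)/(δ₀ + 1000) = (-10.6 + 1000)/(-24.6 + 1000) = 989.4/975.4 = 1.014353
f = 1.014353^(1/-0.0209) = exp(ln(1.014353)/-0.0209) = exp(0.01425/-0.0209)
f = exp(-0.6819) = 0.5057

0.51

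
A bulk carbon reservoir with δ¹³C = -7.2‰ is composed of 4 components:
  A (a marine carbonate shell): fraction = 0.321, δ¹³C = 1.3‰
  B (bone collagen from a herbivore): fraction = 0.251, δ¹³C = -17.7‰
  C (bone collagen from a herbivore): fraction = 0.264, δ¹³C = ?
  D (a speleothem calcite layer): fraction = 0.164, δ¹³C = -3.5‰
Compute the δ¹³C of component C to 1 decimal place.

Isotope mass balance: δ_bulk = Σ fᵢ·δᵢ.
-7.2 = 0.321×(1.3) + 0.251×(-17.7) + 0.264×δ_C + 0.164×(-3.5)
0.264·δ_C = -7.2 − (-4.599) = -2.601
δ_C = -2.601 / 0.264 = -9.85‰

-9.9‰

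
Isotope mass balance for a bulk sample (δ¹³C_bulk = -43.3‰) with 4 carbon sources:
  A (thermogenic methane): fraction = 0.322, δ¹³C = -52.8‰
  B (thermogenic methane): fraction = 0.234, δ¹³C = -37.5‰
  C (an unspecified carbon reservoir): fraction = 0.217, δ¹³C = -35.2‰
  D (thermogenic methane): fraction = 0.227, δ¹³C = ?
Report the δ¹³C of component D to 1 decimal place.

-43.5‰

Isotope mass balance: δ_bulk = Σ fᵢ·δᵢ.
-43.3 = 0.322×(-52.8) + 0.234×(-37.5) + 0.217×(-35.2) + 0.227×δ_D
0.227·δ_D = -43.3 − (-33.415) = -9.885
δ_D = -9.885 / 0.227 = -43.55‰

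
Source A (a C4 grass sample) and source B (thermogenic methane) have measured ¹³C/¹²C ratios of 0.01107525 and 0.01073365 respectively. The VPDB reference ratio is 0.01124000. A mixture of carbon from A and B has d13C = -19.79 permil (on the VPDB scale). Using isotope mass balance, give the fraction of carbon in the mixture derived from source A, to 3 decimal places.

0.831

δ_A = (0.01107525/0.01124000 − 1)×1000 = (0.985343 − 1)×1000 = -14.657 permil
δ_B = (0.01073365/0.01124000 − 1)×1000 = (0.954951 − 1)×1000 = -45.049 permil
f_A = (δ_mix − δ_B)/(δ_A − δ_B) = (-19.79 − (-45.049))/(-14.657 − (-45.049))
f_A = 25.259 / 30.391 = 0.8311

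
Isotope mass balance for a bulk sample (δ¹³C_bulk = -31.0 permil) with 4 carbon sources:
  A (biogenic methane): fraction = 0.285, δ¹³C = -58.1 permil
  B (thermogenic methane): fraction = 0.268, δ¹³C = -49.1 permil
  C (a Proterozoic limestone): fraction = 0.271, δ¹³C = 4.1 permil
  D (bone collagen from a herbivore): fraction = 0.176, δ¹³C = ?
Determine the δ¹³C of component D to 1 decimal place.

-13.6 permil

Isotope mass balance: δ_bulk = Σ fᵢ·δᵢ.
-31.0 = 0.285×(-58.1) + 0.268×(-49.1) + 0.271×(4.1) + 0.176×δ_D
0.176·δ_D = -31.0 − (-28.606) = -2.394
δ_D = -2.394 / 0.176 = -13.60 permil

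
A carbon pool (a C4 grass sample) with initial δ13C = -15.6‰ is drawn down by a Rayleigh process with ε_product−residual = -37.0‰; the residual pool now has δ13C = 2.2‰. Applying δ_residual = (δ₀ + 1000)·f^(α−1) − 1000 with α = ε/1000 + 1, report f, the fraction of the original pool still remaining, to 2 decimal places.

α − 1 = ε/1000 = -0.0370
(δ_res + 1000)/(δ₀ + 1000) = (2.2 + 1000)/(-15.6 + 1000) = 1002.2/984.4 = 1.018082
f = 1.018082^(1/-0.0370) = exp(ln(1.018082)/-0.0370) = exp(0.01792/-0.0370)
f = exp(-0.4843) = 0.6161

0.62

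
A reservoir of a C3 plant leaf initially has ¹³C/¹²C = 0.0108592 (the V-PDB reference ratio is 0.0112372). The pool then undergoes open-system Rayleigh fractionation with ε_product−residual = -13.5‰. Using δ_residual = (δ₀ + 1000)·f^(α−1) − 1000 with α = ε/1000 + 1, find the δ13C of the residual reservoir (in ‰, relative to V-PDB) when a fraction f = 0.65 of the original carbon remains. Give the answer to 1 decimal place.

-28.0‰

δ₀ = (0.0108592/0.0112372 − 1)×1000 = (0.966362 − 1)×1000 = -33.638‰
α − 1 = ε/1000 = -0.0135
f^(α−1) = 0.65^(-0.0135) = 1.005833
δ_res = (-33.638 + 1000) × 1.005833 − 1000 = 971.998 − 1000 = -28.00‰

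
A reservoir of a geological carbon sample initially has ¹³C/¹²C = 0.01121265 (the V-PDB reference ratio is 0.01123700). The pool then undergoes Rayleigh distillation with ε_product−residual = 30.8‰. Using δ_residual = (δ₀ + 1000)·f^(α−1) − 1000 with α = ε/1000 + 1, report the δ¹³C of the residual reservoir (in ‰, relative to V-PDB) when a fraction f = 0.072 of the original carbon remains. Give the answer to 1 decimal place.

-79.8‰

δ₀ = (0.01121265/0.01123700 − 1)×1000 = (0.997833 − 1)×1000 = -2.167‰
α − 1 = ε/1000 = 0.0308
f^(α−1) = 0.072^(0.0308) = 0.922159
δ_res = (-2.167 + 1000) × 0.922159 − 1000 = 920.161 − 1000 = -79.84‰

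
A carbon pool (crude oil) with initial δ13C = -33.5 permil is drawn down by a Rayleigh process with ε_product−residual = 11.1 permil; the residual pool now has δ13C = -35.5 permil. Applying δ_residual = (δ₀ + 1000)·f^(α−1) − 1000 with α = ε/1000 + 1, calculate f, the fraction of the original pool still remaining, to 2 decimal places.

α − 1 = ε/1000 = 0.0111
(δ_res + 1000)/(δ₀ + 1000) = (-35.5 + 1000)/(-33.5 + 1000) = 964.5/966.5 = 0.997931
f = 0.997931^(1/0.0111) = exp(ln(0.997931)/0.0111) = exp(-0.00207/0.0111)
f = exp(-0.1866) = 0.8298

0.83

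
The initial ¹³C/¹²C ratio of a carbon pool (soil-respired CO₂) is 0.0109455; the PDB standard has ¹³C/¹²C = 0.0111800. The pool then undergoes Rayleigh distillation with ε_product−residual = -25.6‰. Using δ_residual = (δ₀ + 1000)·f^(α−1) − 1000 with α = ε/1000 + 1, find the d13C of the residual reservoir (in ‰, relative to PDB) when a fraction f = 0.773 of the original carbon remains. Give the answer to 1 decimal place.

-14.5‰

δ₀ = (0.0109455/0.0111800 − 1)×1000 = (0.979025 − 1)×1000 = -20.975‰
α − 1 = ε/1000 = -0.0256
f^(α−1) = 0.773^(-0.0256) = 1.006613
δ_res = (-20.975 + 1000) × 1.006613 − 1000 = 985.499 − 1000 = -14.50‰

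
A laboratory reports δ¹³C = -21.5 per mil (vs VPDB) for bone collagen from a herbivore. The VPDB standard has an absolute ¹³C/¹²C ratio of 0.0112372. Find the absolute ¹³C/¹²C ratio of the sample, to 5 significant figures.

R_sample = R_standard × (δ¹³C/1000 + 1)
R_sample = 0.0112372 × (-21.5/1000 + 1) = 0.0112372 × 0.978500
R_sample = 0.0109956

0.010996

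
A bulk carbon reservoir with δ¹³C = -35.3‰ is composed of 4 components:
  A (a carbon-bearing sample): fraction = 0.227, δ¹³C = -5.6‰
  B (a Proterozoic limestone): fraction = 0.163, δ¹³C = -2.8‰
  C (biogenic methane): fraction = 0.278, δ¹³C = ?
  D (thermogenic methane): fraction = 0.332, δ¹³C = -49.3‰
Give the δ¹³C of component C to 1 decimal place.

Isotope mass balance: δ_bulk = Σ fᵢ·δᵢ.
-35.3 = 0.227×(-5.6) + 0.163×(-2.8) + 0.278×δ_C + 0.332×(-49.3)
0.278·δ_C = -35.3 − (-18.095) = -17.205
δ_C = -17.205 / 0.278 = -61.89‰

-61.9‰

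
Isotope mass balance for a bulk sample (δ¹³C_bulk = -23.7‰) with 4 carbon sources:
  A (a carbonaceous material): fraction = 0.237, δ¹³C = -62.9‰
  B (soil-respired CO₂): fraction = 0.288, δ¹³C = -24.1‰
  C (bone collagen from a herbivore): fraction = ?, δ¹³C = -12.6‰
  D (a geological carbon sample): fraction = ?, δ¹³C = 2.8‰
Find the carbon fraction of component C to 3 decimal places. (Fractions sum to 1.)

Let f_C and f_D be the unknown fractions; fractions sum to 1 so f_C + f_D = 0.475.
Mass balance: Σ fᵢ·δᵢ = δ_bulk ⇒ f_C·(-12.6) + f_D·(2.8) = -23.7 − (-21.848) = -1.852
Substitute f_D = 0.475 − f_C:
f_C·(-12.6 − 2.8) = -1.852 − 0.475×(2.8) = -3.182
f_C = -3.182 / -15.4 = 0.2066

0.207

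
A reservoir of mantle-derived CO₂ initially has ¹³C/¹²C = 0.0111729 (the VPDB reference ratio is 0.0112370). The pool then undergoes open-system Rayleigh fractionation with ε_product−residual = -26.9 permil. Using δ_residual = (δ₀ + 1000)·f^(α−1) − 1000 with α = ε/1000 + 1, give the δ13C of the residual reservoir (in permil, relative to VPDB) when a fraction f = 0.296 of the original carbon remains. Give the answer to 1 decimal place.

δ₀ = (0.0111729/0.0112370 − 1)×1000 = (0.994296 − 1)×1000 = -5.704 permil
α − 1 = ε/1000 = -0.0269
f^(α−1) = 0.296^(-0.0269) = 1.033290
δ_res = (-5.704 + 1000) × 1.033290 − 1000 = 1027.396 − 1000 = 27.40 permil

27.4 permil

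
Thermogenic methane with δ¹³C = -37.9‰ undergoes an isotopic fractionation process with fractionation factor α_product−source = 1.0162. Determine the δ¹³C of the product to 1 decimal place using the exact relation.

-22.3‰

δ_product = (δ_source + 1000)·α − 1000
δ_product = (-37.9 + 1000) × 1.0162 − 1000
δ_product = 977.686 − 1000 = -22.31‰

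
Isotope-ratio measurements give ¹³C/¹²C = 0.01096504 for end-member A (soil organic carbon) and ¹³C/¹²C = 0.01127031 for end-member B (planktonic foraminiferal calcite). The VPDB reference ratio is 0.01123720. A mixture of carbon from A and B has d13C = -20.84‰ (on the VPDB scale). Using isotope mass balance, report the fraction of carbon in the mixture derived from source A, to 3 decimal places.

0.876

δ_A = (0.01096504/0.01123720 − 1)×1000 = (0.975780 − 1)×1000 = -24.220‰
δ_B = (0.01127031/0.01123720 − 1)×1000 = (1.002946 − 1)×1000 = 2.946‰
f_A = (δ_mix − δ_B)/(δ_A − δ_B) = (-20.84 − (2.946))/(-24.220 − (2.946))
f_A = -23.786 / -27.166 = 0.8756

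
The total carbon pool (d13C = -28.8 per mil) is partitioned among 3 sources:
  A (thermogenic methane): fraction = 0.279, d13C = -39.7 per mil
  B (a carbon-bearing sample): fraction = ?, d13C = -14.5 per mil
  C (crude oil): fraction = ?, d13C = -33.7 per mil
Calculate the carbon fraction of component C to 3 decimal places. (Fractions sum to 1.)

0.379

Let f_C and f_B be the unknown fractions; fractions sum to 1 so f_C + f_B = 0.721.
Mass balance: Σ fᵢ·δᵢ = δ_bulk ⇒ f_C·(-33.7) + f_B·(-14.5) = -28.8 − (-11.076) = -17.724
Substitute f_B = 0.721 − f_C:
f_C·(-33.7 − -14.5) = -17.724 − 0.721×(-14.5) = -7.269
f_C = -7.269 / -19.2 = 0.3786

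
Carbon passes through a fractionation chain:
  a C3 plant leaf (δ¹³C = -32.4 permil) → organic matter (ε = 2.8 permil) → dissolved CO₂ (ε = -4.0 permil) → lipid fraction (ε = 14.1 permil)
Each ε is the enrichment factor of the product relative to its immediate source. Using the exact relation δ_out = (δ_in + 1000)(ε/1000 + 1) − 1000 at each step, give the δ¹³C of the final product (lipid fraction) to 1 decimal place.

-19.9 permil

step 1: δ = (-32.40 + 1000)·(2.8/1000 + 1) − 1000 = -29.69 permil
step 2: δ = (-29.69 + 1000)·(-4.0/1000 + 1) − 1000 = -33.57 permil
step 3: δ = (-33.57 + 1000)·(14.1/1000 + 1) − 1000 = -19.95 permil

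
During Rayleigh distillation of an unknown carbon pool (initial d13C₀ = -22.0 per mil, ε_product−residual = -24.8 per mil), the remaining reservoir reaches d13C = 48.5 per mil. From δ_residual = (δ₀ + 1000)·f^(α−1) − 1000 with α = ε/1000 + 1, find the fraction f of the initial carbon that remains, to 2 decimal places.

0.06

α − 1 = ε/1000 = -0.0248
(δ_res + 1000)/(δ₀ + 1000) = (48.5 + 1000)/(-22.0 + 1000) = 1048.5/978.0 = 1.072086
f = 1.072086^(1/-0.0248) = exp(ln(1.072086)/-0.0248) = exp(0.06961/-0.0248)
f = exp(-2.8067) = 0.0604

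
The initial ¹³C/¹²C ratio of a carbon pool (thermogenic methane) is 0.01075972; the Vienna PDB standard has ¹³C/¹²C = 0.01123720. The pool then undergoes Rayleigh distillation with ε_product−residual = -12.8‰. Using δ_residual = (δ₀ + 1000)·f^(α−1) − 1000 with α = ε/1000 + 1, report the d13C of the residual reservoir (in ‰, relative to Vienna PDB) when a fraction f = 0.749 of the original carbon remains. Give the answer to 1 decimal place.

-38.9‰

δ₀ = (0.01075972/0.01123720 − 1)×1000 = (0.957509 − 1)×1000 = -42.491‰
α − 1 = ε/1000 = -0.0128
f^(α−1) = 0.749^(-0.0128) = 1.003706
δ_res = (-42.491 + 1000) × 1.003706 − 1000 = 961.058 − 1000 = -38.94‰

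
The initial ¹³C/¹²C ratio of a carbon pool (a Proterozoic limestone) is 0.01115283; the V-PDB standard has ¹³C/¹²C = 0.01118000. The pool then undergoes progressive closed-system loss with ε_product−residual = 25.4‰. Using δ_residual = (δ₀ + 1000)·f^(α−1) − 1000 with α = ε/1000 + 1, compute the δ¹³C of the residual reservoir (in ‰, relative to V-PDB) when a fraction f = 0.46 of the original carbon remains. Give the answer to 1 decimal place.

δ₀ = (0.01115283/0.01118000 − 1)×1000 = (0.997570 − 1)×1000 = -2.430‰
α − 1 = ε/1000 = 0.0254
f^(α−1) = 0.46^(0.0254) = 0.980469
δ_res = (-2.430 + 1000) × 0.980469 − 1000 = 978.087 − 1000 = -21.91‰

-21.9‰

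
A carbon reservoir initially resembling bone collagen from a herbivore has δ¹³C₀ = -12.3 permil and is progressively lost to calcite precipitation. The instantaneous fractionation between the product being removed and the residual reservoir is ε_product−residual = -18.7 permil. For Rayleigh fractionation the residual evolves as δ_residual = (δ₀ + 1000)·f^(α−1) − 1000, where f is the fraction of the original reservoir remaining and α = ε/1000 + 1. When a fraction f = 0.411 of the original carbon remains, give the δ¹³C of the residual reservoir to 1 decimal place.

4.3 permil

Rayleigh residual: δ_res = (δ₀ + 1000)·f^(α−1) − 1000
α = ε/1000 + 1 = 0.98130, so α − 1 = -0.01870
f^(α−1) = 0.411^(-0.01870) = 1.016766
δ_res = (-12.3 + 1000) × 1.016766 − 1000 = 1004.260 − 1000 = 4.26 permil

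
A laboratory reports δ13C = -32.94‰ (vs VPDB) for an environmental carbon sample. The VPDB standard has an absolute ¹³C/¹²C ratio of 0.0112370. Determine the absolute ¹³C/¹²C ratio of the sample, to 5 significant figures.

0.010867

R_sample = R_standard × (δ13C/1000 + 1)
R_sample = 0.0112370 × (-32.94/1000 + 1) = 0.0112370 × 0.967060
R_sample = 0.0108669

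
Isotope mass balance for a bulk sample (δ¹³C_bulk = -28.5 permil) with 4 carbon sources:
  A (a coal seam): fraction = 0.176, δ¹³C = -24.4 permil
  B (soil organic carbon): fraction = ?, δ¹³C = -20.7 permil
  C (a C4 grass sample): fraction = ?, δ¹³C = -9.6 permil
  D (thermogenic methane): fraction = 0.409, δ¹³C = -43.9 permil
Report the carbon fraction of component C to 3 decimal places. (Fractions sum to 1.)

Let f_C and f_B be the unknown fractions; fractions sum to 1 so f_C + f_B = 0.415.
Mass balance: Σ fᵢ·δᵢ = δ_bulk ⇒ f_C·(-9.6) + f_B·(-20.7) = -28.5 − (-22.249) = -6.251
Substitute f_B = 0.415 − f_C:
f_C·(-9.6 − -20.7) = -6.251 − 0.415×(-20.7) = 2.340
f_C = 2.340 / 11.1 = 0.2108

0.211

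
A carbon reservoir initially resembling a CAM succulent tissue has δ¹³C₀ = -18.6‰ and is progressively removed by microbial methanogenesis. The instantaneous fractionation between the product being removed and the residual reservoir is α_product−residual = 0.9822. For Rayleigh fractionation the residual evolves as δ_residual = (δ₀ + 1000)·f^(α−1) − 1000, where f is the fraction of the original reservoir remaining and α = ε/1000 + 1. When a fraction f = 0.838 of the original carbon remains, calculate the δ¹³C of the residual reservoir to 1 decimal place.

Rayleigh residual: δ_res = (δ₀ + 1000)·f^(α−1) − 1000
α − 1 = -0.01780
f^(α−1) = 0.838^(-0.01780) = 1.003151
δ_res = (-18.6 + 1000) × 1.003151 − 1000 = 984.492 − 1000 = -15.51‰

-15.5‰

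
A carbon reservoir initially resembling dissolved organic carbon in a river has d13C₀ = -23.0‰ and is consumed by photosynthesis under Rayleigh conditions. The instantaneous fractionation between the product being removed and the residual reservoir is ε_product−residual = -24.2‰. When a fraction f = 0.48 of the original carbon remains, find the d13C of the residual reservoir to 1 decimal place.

-5.5‰

Rayleigh residual: δ_res = (δ₀ + 1000)·f^(α−1) − 1000
α = ε/1000 + 1 = 0.97580, so α − 1 = -0.02420
f^(α−1) = 0.48^(-0.02420) = 1.017921
δ_res = (-23.0 + 1000) × 1.017921 − 1000 = 994.509 − 1000 = -5.49‰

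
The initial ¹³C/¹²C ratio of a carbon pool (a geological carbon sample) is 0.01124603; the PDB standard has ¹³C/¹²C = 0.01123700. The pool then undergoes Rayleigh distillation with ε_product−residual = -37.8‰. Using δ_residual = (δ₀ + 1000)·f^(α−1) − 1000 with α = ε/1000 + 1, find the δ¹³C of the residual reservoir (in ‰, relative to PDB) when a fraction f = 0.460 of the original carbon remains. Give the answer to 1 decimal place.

δ₀ = (0.01124603/0.01123700 − 1)×1000 = (1.000804 − 1)×1000 = 0.804‰
α − 1 = ε/1000 = -0.0378
f^(α−1) = 0.460^(-0.0378) = 1.029788
δ_res = (0.804 + 1000) × 1.029788 − 1000 = 1030.615 − 1000 = 30.62‰

30.6‰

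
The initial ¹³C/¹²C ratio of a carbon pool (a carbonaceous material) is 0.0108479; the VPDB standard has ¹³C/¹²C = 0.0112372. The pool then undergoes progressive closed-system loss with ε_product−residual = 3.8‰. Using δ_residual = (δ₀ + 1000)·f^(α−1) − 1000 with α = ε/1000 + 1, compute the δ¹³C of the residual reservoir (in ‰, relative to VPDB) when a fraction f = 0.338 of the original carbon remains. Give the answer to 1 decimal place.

δ₀ = (0.0108479/0.0112372 − 1)×1000 = (0.965356 − 1)×1000 = -34.644‰
α − 1 = ε/1000 = 0.0038
f^(α−1) = 0.338^(0.0038) = 0.995887
δ_res = (-34.644 + 1000) × 0.995887 − 1000 = 961.385 − 1000 = -38.61‰

-38.6‰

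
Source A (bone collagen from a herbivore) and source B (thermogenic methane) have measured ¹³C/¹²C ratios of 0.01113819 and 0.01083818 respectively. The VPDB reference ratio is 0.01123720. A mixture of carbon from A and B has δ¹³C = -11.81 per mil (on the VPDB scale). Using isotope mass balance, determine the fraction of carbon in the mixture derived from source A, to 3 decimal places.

0.888

δ_A = (0.01113819/0.01123720 − 1)×1000 = (0.991189 − 1)×1000 = -8.811 per mil
δ_B = (0.01083818/0.01123720 − 1)×1000 = (0.964491 − 1)×1000 = -35.509 per mil
f_A = (δ_mix − δ_B)/(δ_A − δ_B) = (-11.81 − (-35.509))/(-8.811 − (-35.509))
f_A = 23.699 / 26.698 = 0.8877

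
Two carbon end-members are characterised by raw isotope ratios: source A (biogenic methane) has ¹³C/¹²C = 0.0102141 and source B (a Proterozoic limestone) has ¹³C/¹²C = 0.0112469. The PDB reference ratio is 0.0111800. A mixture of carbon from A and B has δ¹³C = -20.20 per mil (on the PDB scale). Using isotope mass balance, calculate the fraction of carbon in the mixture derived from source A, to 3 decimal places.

δ_A = (0.0102141/0.0111800 − 1)×1000 = (0.913605 − 1)×1000 = -86.395 per mil
δ_B = (0.0112469/0.0111800 − 1)×1000 = (1.005984 − 1)×1000 = 5.984 per mil
f_A = (δ_mix − δ_B)/(δ_A − δ_B) = (-20.20 − (5.984))/(-86.395 − (5.984))
f_A = -26.184 / -92.379 = 0.2834

0.283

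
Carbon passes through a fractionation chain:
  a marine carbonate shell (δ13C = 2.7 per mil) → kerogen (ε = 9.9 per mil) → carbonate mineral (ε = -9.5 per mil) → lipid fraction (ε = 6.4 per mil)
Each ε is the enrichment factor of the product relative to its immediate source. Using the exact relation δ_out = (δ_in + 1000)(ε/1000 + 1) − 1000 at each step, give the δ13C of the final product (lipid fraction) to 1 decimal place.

step 1: δ = (2.70 + 1000)·(9.9/1000 + 1) − 1000 = 12.63 per mil
step 2: δ = (12.63 + 1000)·(-9.5/1000 + 1) − 1000 = 3.01 per mil
step 3: δ = (3.01 + 1000)·(6.4/1000 + 1) − 1000 = 9.43 per mil

9.4 per mil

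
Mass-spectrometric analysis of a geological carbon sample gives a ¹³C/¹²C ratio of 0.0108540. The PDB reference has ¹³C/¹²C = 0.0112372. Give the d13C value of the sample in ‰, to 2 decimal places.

d13C = (R_sample / R_standard − 1) × 1000
R_sample / R_standard = 0.0108540 / 0.0112372 = 0.965899
d13C = (0.965899 − 1) × 1000 = -34.101‰

-34.10‰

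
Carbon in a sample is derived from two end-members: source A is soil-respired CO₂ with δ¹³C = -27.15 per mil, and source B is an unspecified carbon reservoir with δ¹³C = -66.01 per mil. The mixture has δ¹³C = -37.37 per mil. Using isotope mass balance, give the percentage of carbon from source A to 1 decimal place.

73.7%

δ_mix = f_A·δ_A + (1 − f_A)·δ_B  ⇒  f_A = (δ_mix − δ_B)/(δ_A − δ_B)
f_A = (-37.37 − (-66.01)) / (-27.15 − (-66.01))
f_A = 28.64 / 38.86 = 0.7370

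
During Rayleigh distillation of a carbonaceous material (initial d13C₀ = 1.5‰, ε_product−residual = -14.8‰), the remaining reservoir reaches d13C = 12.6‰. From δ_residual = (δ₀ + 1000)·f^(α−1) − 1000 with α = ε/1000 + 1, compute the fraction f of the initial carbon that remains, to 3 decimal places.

0.475

α − 1 = ε/1000 = -0.0148
(δ_res + 1000)/(δ₀ + 1000) = (12.6 + 1000)/(1.5 + 1000) = 1012.6/1001.5 = 1.011083
f = 1.011083^(1/-0.0148) = exp(ln(1.011083)/-0.0148) = exp(0.01102/-0.0148)
f = exp(-0.7448) = 0.4748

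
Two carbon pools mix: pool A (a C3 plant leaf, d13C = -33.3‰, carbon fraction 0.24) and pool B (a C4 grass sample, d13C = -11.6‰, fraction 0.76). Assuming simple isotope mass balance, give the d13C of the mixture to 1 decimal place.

δ_mix = f_A·δ_A + f_B·δ_B
δ_mix = 0.24 × (-33.3) + 0.76 × (-11.6)
δ_mix = -7.99 + -8.82 = -16.81‰

-16.8‰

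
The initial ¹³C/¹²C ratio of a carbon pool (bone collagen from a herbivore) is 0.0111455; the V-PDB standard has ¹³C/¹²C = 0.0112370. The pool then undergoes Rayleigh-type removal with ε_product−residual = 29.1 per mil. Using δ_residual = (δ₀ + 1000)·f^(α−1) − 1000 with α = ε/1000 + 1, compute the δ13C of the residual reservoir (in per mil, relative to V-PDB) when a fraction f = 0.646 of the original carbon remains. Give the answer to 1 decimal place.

-20.7 per mil

δ₀ = (0.0111455/0.0112370 − 1)×1000 = (0.991857 − 1)×1000 = -8.143 per mil
α − 1 = ε/1000 = 0.0291
f^(α−1) = 0.646^(0.0291) = 0.987365
δ_res = (-8.143 + 1000) × 0.987365 − 1000 = 979.325 − 1000 = -20.67 per mil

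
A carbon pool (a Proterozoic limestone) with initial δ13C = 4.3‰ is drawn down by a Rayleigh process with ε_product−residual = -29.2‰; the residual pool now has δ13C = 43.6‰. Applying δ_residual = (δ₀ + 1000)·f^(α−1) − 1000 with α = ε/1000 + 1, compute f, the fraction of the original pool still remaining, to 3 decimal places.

0.269

α − 1 = ε/1000 = -0.0292
(δ_res + 1000)/(δ₀ + 1000) = (43.6 + 1000)/(4.3 + 1000) = 1043.6/1004.3 = 1.039132
f = 1.039132^(1/-0.0292) = exp(ln(1.039132)/-0.0292) = exp(0.03839/-0.0292)
f = exp(-1.3146) = 0.2686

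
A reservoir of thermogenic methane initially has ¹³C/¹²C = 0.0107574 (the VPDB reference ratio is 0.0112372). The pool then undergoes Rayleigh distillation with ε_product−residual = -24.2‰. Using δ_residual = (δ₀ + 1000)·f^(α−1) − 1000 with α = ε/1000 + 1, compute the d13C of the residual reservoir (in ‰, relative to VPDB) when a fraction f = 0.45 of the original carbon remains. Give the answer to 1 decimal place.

-24.0‰

δ₀ = (0.0107574/0.0112372 − 1)×1000 = (0.957303 − 1)×1000 = -42.697‰
α − 1 = ε/1000 = -0.0242
f^(α−1) = 0.45^(-0.0242) = 1.019512
δ_res = (-42.697 + 1000) × 1.019512 − 1000 = 975.981 − 1000 = -24.02‰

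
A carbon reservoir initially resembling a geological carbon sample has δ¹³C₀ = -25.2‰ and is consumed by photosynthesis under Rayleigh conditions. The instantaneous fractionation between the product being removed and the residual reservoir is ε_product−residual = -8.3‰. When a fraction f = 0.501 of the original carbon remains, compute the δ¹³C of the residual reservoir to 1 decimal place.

Rayleigh residual: δ_res = (δ₀ + 1000)·f^(α−1) − 1000
α = ε/1000 + 1 = 0.99170, so α − 1 = -0.00830
f^(α−1) = 0.501^(-0.00830) = 1.005753
δ_res = (-25.2 + 1000) × 1.005753 − 1000 = 980.408 − 1000 = -19.59‰

-19.6‰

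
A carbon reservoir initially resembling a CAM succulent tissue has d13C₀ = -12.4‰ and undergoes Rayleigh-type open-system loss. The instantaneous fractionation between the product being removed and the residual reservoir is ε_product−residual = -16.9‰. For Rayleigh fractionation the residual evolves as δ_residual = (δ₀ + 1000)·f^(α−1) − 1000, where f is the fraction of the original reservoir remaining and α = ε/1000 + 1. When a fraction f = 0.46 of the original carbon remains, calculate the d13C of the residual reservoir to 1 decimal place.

Rayleigh residual: δ_res = (δ₀ + 1000)·f^(α−1) − 1000
α = ε/1000 + 1 = 0.98310, so α − 1 = -0.01690
f^(α−1) = 0.46^(-0.01690) = 1.013210
δ_res = (-12.4 + 1000) × 1.013210 − 1000 = 1000.646 − 1000 = 0.65‰

0.6‰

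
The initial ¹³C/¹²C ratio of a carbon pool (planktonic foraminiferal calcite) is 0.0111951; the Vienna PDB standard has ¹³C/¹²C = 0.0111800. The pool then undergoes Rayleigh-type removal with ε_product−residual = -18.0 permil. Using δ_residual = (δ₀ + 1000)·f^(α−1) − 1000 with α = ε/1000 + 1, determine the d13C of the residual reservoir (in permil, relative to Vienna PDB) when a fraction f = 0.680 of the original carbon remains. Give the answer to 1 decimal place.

8.3 permil

δ₀ = (0.0111951/0.0111800 − 1)×1000 = (1.001351 − 1)×1000 = 1.351 permil
α − 1 = ε/1000 = -0.0180
f^(α−1) = 0.680^(-0.0180) = 1.006966
δ_res = (1.351 + 1000) × 1.006966 − 1000 = 1008.326 − 1000 = 8.33 permil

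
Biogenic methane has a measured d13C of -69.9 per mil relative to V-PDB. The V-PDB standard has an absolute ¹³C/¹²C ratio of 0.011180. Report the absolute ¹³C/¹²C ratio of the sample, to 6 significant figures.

R_sample = R_standard × (d13C/1000 + 1)
R_sample = 0.011180 × (-69.9/1000 + 1) = 0.011180 × 0.930100
R_sample = 0.0103985

0.0103985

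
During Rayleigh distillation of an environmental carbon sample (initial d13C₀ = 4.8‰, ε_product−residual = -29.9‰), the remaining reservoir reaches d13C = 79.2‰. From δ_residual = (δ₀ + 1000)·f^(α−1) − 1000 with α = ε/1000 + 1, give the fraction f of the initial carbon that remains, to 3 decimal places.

0.092

α − 1 = ε/1000 = -0.0299
(δ_res + 1000)/(δ₀ + 1000) = (79.2 + 1000)/(4.8 + 1000) = 1079.2/1004.8 = 1.074045
f = 1.074045^(1/-0.0299) = exp(ln(1.074045)/-0.0299) = exp(0.07143/-0.0299)
f = exp(-2.3890) = 0.0917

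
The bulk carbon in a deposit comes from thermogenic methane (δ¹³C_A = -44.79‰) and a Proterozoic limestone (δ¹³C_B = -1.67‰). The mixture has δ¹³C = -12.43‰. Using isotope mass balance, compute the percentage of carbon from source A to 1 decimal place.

25.0%

δ_mix = f_A·δ_A + (1 − f_A)·δ_B  ⇒  f_A = (δ_mix − δ_B)/(δ_A − δ_B)
f_A = (-12.43 − (-1.67)) / (-44.79 − (-1.67))
f_A = -10.76 / -43.12 = 0.2495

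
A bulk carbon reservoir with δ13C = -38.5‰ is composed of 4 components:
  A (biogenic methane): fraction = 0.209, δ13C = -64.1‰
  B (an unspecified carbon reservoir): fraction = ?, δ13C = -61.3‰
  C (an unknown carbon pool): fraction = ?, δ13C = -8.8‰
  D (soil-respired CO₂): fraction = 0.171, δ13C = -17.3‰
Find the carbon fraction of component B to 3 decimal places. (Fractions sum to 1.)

0.318

Let f_B and f_C be the unknown fractions; fractions sum to 1 so f_B + f_C = 0.620.
Mass balance: Σ fᵢ·δᵢ = δ_bulk ⇒ f_B·(-61.3) + f_C·(-8.8) = -38.5 − (-16.355) = -22.145
Substitute f_C = 0.620 − f_B:
f_B·(-61.3 − -8.8) = -22.145 − 0.620×(-8.8) = -16.689
f_B = -16.689 / -52.5 = 0.3179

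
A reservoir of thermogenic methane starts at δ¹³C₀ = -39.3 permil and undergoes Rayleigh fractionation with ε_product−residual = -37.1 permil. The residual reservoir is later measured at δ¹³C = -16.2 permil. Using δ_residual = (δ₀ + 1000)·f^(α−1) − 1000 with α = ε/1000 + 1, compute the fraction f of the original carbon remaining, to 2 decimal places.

0.53

α − 1 = ε/1000 = -0.0371
(δ_res + 1000)/(δ₀ + 1000) = (-16.2 + 1000)/(-39.3 + 1000) = 983.8/960.7 = 1.024045
f = 1.024045^(1/-0.0371) = exp(ln(1.024045)/-0.0371) = exp(0.02376/-0.0371)
f = exp(-0.6404) = 0.5271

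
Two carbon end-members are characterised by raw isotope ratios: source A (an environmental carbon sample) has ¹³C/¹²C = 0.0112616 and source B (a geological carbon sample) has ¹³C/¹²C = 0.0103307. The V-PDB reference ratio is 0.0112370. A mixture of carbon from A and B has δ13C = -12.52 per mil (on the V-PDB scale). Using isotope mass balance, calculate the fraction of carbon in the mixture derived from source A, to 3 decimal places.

δ_A = (0.0112616/0.0112370 − 1)×1000 = (1.002189 − 1)×1000 = 2.189 per mil
δ_B = (0.0103307/0.0112370 − 1)×1000 = (0.919347 − 1)×1000 = -80.653 per mil
f_A = (δ_mix − δ_B)/(δ_A − δ_B) = (-12.52 − (-80.653))/(2.189 − (-80.653))
f_A = 68.133 / 82.842 = 0.8224

0.822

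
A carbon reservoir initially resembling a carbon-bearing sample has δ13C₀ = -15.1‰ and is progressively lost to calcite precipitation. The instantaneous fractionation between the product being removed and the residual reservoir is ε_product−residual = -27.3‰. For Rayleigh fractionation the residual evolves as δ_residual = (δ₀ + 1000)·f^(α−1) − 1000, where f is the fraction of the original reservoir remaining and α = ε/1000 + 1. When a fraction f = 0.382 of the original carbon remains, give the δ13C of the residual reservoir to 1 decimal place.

Rayleigh residual: δ_res = (δ₀ + 1000)·f^(α−1) − 1000
α = ε/1000 + 1 = 0.97270, so α − 1 = -0.02730
f^(α−1) = 0.382^(-0.02730) = 1.026620
δ_res = (-15.1 + 1000) × 1.026620 − 1000 = 1011.118 − 1000 = 11.12‰

11.1‰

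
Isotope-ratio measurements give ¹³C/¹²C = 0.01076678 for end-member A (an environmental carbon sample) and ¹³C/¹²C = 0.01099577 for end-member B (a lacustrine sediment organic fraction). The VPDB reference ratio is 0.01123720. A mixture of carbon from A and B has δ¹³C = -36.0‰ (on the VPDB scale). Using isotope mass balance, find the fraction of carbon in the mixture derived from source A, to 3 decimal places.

δ_A = (0.01076678/0.01123720 − 1)×1000 = (0.958137 − 1)×1000 = -41.863‰
δ_B = (0.01099577/0.01123720 − 1)×1000 = (0.978515 − 1)×1000 = -21.485‰
f_A = (δ_mix − δ_B)/(δ_A − δ_B) = (-36.0 − (-21.485))/(-41.863 − (-21.485))
f_A = -14.515 / -20.378 = 0.7123

0.712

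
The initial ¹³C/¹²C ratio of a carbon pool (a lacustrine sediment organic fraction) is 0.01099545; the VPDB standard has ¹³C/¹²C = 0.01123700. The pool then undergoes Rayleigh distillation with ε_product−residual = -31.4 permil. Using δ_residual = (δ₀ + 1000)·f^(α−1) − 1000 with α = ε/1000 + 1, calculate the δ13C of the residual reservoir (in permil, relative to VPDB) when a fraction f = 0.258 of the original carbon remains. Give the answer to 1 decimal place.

δ₀ = (0.01099545/0.01123700 − 1)×1000 = (0.978504 − 1)×1000 = -21.496 permil
α − 1 = ε/1000 = -0.0314
f^(α−1) = 0.258^(-0.0314) = 1.043458
δ_res = (-21.496 + 1000) × 1.043458 − 1000 = 1021.028 − 1000 = 21.03 permil

21.0 permil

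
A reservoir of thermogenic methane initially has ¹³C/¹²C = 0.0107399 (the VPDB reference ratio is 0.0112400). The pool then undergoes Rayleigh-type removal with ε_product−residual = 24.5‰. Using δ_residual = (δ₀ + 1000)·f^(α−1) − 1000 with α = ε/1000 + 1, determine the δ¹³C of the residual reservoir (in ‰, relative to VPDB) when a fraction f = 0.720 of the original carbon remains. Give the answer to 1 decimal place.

δ₀ = (0.0107399/0.0112400 − 1)×1000 = (0.955507 − 1)×1000 = -44.493‰
α − 1 = ε/1000 = 0.0245
f^(α−1) = 0.720^(0.0245) = 0.991984
δ_res = (-44.493 + 1000) × 0.991984 − 1000 = 947.848 − 1000 = -52.15‰

-52.2‰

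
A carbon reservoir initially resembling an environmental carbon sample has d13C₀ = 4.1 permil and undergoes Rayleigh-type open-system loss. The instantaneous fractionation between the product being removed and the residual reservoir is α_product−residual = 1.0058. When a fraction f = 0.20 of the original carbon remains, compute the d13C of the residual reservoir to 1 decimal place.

-5.2 permil

Rayleigh residual: δ_res = (δ₀ + 1000)·f^(α−1) − 1000
α − 1 = 0.00580
f^(α−1) = 0.20^(0.00580) = 0.990709
δ_res = (4.1 + 1000) × 0.990709 − 1000 = 994.771 − 1000 = -5.23 permil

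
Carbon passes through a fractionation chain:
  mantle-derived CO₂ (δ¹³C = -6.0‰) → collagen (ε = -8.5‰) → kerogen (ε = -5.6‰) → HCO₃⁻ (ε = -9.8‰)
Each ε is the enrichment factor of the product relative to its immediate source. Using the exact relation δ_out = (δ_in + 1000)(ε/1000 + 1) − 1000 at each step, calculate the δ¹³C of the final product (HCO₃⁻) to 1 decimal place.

step 1: δ = (-6.00 + 1000)·(-8.5/1000 + 1) − 1000 = -14.45‰
step 2: δ = (-14.45 + 1000)·(-5.6/1000 + 1) − 1000 = -19.97‰
step 3: δ = (-19.97 + 1000)·(-9.8/1000 + 1) − 1000 = -29.57‰

-29.6‰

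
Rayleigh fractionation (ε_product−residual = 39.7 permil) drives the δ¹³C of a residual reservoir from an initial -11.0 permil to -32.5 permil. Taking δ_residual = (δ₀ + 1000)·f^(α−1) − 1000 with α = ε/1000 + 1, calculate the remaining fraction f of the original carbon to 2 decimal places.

0.57

α − 1 = ε/1000 = 0.0397
(δ_res + 1000)/(δ₀ + 1000) = (-32.5 + 1000)/(-11.0 + 1000) = 967.5/989.0 = 0.978261
f = 0.978261^(1/0.0397) = exp(ln(0.978261)/0.0397) = exp(-0.02198/0.0397)
f = exp(-0.5536) = 0.5749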